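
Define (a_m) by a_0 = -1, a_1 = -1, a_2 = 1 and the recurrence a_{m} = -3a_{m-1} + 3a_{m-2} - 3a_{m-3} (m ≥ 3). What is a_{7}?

-891

The ordinary generating function has denominator 1 + 3q - 3q^2 + 3q^3.
Iterating the recurrence: a_0,…,a_{7} = -1, -1, 1, -3, 15, -57, 225, -891.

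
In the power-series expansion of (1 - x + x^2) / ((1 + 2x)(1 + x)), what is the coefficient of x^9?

The denominator gives the recurrence a_n = −3a_(n−1) − 2a_(n−2) for n ≥ 3; the numerator fixes a_0 = 1, a_1 = -4, a_2 = 11.
Iterating: 1, -4, 11, -25, 53, -109, 221, -445, 893, -1789, so a_9 = -1789.

-1789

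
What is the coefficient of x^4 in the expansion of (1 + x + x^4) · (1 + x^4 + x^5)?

(1 + x + x^4) has coefficients 1,1,0,0,1 for degrees 0…4.
(1 + x^4 + x^5) has coefficients 1,0,0,0,1 for degrees 0…4.
[x^4] = 1·1 + 1·0 + 1·1 = 2.

2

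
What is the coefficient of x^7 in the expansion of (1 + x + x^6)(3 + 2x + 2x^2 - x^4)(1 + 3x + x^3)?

(1 + x + x^6) has coefficients 1,1,0,0,0,0,1 for degrees 0…6.
(3 + 2x + 2x^2 - x^4) has coefficients 3,2,2,0,-1,0,0,0 for degrees 0…7.
Finally multiplying by (1 + 3x + x^3), the product of all factors after the first has coefficients 3,11,8,9,1,-1,0,-1 for degrees 0…7.
[x^7] = 1·(-1) + 1·0 + 1·11 = 10.

10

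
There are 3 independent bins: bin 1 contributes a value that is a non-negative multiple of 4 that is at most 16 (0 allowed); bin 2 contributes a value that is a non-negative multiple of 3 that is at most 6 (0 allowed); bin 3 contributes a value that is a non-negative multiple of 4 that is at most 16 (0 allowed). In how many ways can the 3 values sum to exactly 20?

The generating function for the choices is (1 + x⁴ + x⁸ + x¹² + x¹⁶)·(1 + x³ + x⁶)·(1 + x⁴ + x⁸ + x¹² + x¹⁶); the count is [x²⁰].
(1 + x⁴ + x⁸ + x¹² + x¹⁶) has coefficients 1,0,0,0,1,0,0,0,1,0,0,0,1,0,0,0,1 for degrees 0…16.
(1 + x³ + x⁶) has coefficients 1,0,0,1,0,0,1,0,0,0,0,0,0,0,0,0,0,0,0,0,0 for degrees 0…20.
Finally multiplying by (1 + x⁴ + x⁸ + x¹² + x¹⁶), the product of all factors after the first has coefficients 1,0,0,1,1,0,1,1,1,0,1,1,1,0,1,1,1,0,1,1,0 for degrees 0…20.
[x²⁰] = 1·0 + 1·1 + 1·1 + 1·1 + 1·1 = 4.

4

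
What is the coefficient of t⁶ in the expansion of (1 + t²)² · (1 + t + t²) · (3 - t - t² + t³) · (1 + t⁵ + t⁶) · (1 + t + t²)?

15

(1 + t²)² has coefficients 1,0,2,0,1 for degrees 0…4.
(1 + t + t²) has coefficients 1,1,1,0,0,0,0 for degrees 0…6.
Multiplying by (3 - t - t² + t³) gives running coefficients 3,2,1,-1,0,1,0 for degrees 0…6.
Multiplying by (1 + t⁵ + t⁶) gives running coefficients 3,2,1,-1,0,4,5 for degrees 0…6.
Finally multiplying by (1 + t + t²), the product of all factors after the first has coefficients 3,5,6,2,0,3,9 for degrees 0…6.
[t⁶] = 1·9 + 2·0 + 1·6 = 15.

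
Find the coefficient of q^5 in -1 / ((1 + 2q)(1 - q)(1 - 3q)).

-210

Partial fractions give a closed form: a_n = (-4/15)·(-2)^n + (1/6)·1^n + (-9/10)·3^n.
At n = 5: a_5 = -210.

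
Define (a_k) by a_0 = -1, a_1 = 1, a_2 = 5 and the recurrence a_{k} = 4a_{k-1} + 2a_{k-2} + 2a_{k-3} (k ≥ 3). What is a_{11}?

The ordinary generating function has denominator 1 - 4y - 2y^2 - 2y^3.
Iterating the recurrence: a_0,…,a_{11} = -1, 1, 5, 20, 92, 418, 1896, 8604, 39044, 177176, 804000, 3648440.

3648440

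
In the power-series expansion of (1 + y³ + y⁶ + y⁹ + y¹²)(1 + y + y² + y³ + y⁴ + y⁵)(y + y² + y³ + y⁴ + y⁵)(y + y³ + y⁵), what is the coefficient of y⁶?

(1 + y³ + y⁶ + y⁹ + y¹²) has coefficients 1,0,0,1,0,0,1 for degrees 0…6.
(1 + y + y² + y³ + y⁴ + y⁵) has coefficients 1,1,1,1,1,1,0 for degrees 0…6.
Multiplying by (y + y² + y³ + y⁴ + y⁵) gives running coefficients 0,1,2,3,4,5,5 for degrees 0…6.
Finally multiplying by (y + y³ + y⁵), the product of all factors after the first has coefficients 0,0,1,2,4,6,9 for degrees 0…6.
[y⁶] = 1·9 + 1·2 + 1·0 = 11.

11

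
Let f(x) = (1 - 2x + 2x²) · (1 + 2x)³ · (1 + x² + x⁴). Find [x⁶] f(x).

(1 - 2x + 2x²) has coefficients 1,-2,2 for degrees 0…2.
(1 + 2x)³ has coefficients 1,6,12,8,0,0,0 for degrees 0…6.
Finally multiplying by (1 + x² + x⁴), the product of all factors after the first has coefficients 1,6,13,14,13,14,12 for degrees 0…6.
[x⁶] = 1·12 − 2·14 + 2·13 = 10.

10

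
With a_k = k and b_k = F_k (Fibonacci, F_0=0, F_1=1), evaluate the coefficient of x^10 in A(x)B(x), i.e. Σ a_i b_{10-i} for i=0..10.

221

The convolution is the t^10 coefficient of A(t)B(t).
Σ = 0·55 + 1·34 + 2·21 + 3·13 + 4·8 + 5·5 + 6·3 + 7·2 + 8·1 + 9·1 + 10·0 = 221.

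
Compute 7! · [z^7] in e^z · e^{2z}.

2187

The EGF product rule gives c_7 = Σ_{k_1+k_2=7} C(7; k_1,k_2) · ∏ g_i(k_i), where e^z gives (1)^k; e^{2z} gives (2)^k.
g_1(k) for k = 0…7: 1, 1, 1, 1, 1, 1, 1, 1.
g_2(k) for k = 0…7: 1, 2, 4, 8, 16, 32, 64, 128.
c_7 = Σ_k C(7,k)·g_1(k)·g_2(7−k) = 1·1·128 + 7·1·64 + 21·1·32 + 35·1·16 + 35·1·8 + 21·1·4 + 7·1·2 + 1·1·1 = 128 + 448 + 672 + 560 + 280 + 84 + 14 + 1 = 2187.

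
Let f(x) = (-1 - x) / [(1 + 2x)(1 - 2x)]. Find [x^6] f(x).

The denominator gives the recurrence a_n = 4a_(n−2) for n ≥ 2; the numerator fixes a_0 = -1, a_1 = -1.
Iterating: -1, -1, -4, -4, -16, -16, -64, so a_6 = -64.

-64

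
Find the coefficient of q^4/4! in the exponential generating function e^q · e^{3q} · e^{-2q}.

16

The EGF product rule gives c_4 = Σ_{k_1+k_2+k_3=4} C(4; k_1,k_2,k_3) · ∏ g_i(k_i), where e^q gives (1)^k; e^{3q} gives (3)^k; e^{-2q} gives (-2)^k.
g_1(k) for k = 0…4: 1, 1, 1, 1, 1.
g_2(k) for k = 0…4: 1, 3, 9, 27, 81.
g_3(k) for k = 0…4: 1, -2, 4, -8, 16.
First combine the last two factors: h(k) = Σ_j C(k,j)·g_2(j)·g_3(k−j) for k = 0…4: 1, 1, 1, 1, 1.
c_4 = Σ_k C(4,k)·g_1(k)·h(4−k) = 1·1·1 + 4·1·1 + 6·1·1 + 4·1·1 + 1·1·1 = 1 + 4 + 6 + 4 + 1 = 16.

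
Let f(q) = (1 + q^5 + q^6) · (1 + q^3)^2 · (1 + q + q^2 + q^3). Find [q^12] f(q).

(1 + q^5 + q^6) has coefficients 1,0,0,0,0,1,1 for degrees 0…6.
(1 + q^3)^2 has coefficients 1,0,0,2,0,0,1,0,0,0,0,0,0 for degrees 0…12.
Finally multiplying by (1 + q + q^2 + q^3), the product of all factors after the first has coefficients 1,1,1,3,2,2,3,1,1,1,0,0,0 for degrees 0…12.
[q^12] = 1·0 + 1·1 + 1·3 = 4.

4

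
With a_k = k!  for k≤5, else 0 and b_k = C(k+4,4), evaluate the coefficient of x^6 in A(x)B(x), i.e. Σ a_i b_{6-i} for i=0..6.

Write out a_i and b_{6-i} for i = 0,…,6 and sum the products.
Σ = 1·210 + 1·126 + 2·70 + 6·35 + 24·15 + 120·5 + 0·1 = 1646.

1646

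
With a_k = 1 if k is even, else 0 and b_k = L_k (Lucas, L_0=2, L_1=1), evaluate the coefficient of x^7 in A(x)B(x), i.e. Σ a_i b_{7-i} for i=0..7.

This is [x^7] in the product of the two ordinary generating functions.
Σ = 1·29 + 0·18 + 1·11 + 0·7 + 1·4 + 0·3 + 1·1 + 0·2 = 45.

45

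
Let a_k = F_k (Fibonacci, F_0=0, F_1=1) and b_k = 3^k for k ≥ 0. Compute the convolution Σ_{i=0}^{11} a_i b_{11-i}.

Write out a_i and b_{11-i} for i = 0,…,11 and sum the products.
Σ = 0·177147 + 1·59049 + 1·19683 + 2·6561 + 3·2187 + 5·729 + 8·243 + 13·81 + 21·27 + 34·9 + 55·3 + 89·1 = 106184.

106184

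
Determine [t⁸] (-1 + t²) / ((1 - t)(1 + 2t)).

The denominator gives the recurrence a_n = −a_(n−1) + 2a_(n−2) for n ≥ 3; the numerator fixes a_0 = -1, a_1 = 1, a_2 = -2.
Iterating: -1, 1, -2, 4, -8, 16, -32, 64, -128, so a_8 = -128.

-128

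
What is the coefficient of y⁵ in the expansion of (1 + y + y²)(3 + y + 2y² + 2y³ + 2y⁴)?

(1 + y + y²) has coefficients 1,1,1 for degrees 0…2.
(3 + y + 2y² + 2y³ + 2y⁴) has coefficients 3,1,2,2,2,0 for degrees 0…5.
[y⁵] = 1·0 + 1·2 + 1·2 = 4.

4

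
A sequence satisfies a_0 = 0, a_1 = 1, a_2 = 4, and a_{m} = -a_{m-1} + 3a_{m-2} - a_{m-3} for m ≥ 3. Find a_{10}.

The ordinary generating function has denominator 1 + x - 3x^2 + x^3.
Iterating the recurrence: a_0,…,a_{10} = 0, 1, 4, -1, 12, -19, 56, -125, 312, -743, 1804.

1804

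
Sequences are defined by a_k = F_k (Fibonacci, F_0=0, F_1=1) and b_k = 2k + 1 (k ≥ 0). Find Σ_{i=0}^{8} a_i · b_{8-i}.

212

Write out a_i and b_{8-i} for i = 0,…,8 and sum the products.
Σ = 0·17 + 1·15 + 1·13 + 2·11 + 3·9 + 5·7 + 8·5 + 13·3 + 21·1 = 212.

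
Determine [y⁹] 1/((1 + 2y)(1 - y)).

Partial fractions give a closed form: a_n = (2/3)·(-2)^n + (1/3)·1^n.
At n = 9: a_9 = -341.

-341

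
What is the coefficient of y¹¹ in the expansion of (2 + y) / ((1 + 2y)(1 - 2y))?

1024

Partial fractions give a closed form: a_n = (3/4)·(-2)^n + (5/4)·2^n.
At n = 11: a_11 = 1024.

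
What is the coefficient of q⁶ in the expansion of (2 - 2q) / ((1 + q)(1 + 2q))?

Partial fractions give a closed form: a_n = (-4)·(-1)^n + (6)·(-2)^n.
At n = 6: a_6 = 380.

380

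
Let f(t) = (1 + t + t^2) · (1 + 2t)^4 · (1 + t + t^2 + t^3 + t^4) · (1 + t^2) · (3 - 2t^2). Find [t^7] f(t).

(1 + t + t^2) has coefficients 1,1,1 for degrees 0…2.
(1 + 2t)^4 has coefficients 1,8,24,32,16,0,0,0 for degrees 0…7.
Multiplying by (1 + t + t^2 + t^3 + t^4) gives running coefficients 1,9,33,65,81,80,72,48 for degrees 0…7.
Multiplying by (1 + t^2) gives running coefficients 1,9,34,74,114,145,153,128 for degrees 0…7.
Finally multiplying by (3 - 2t^2), the product of all factors after the first has coefficients 3,27,100,204,274,287,231,94 for degrees 0…7.
[t^7] = 1·94 + 1·231 + 1·287 = 612.

612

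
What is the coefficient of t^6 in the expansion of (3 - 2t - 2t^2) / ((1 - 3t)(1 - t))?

The denominator gives the recurrence a_n = 4a_(n−1) − 3a_(n−2) for n ≥ 3; the numerator fixes a_0 = 3, a_1 = 10, a_2 = 29.
Iterating: 3, 10, 29, 86, 257, 770, 2309, so a_6 = 2309.

2309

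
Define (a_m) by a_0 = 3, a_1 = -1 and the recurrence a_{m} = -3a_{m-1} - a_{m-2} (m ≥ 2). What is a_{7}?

55

The ordinary generating function has denominator 1 + 3q + q^2.
Iterating the recurrence: a_0,…,a_{7} = 3, -1, 0, 1, -3, 8, -21, 55.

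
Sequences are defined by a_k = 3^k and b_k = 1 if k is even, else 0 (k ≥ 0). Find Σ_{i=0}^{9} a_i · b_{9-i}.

22143

Write out a_i and b_{9-i} for i = 0,…,9 and sum the products.
Σ = 1·0 + 3·1 + 9·0 + 27·1 + 81·0 + 243·1 + 729·0 + 2187·1 + 6561·0 + 19683·1 = 22143.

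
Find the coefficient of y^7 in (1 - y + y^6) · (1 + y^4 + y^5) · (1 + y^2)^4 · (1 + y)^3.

9

(1 - y + y^6) has coefficients 1,-1,0,0,0,0,1 for degrees 0…6.
(1 + y^4 + y^5) has coefficients 1,0,0,0,1,1,0,0 for degrees 0…7.
Multiplying by (1 + y^2)^4 gives running coefficients 1,0,4,0,7,1,8,4 for degrees 0…7.
Finally multiplying by (1 + y)^3, the product of all factors after the first has coefficients 1,3,7,13,19,26,32,38 for degrees 0…7.
[y^7] = 1·38 − 1·32 + 1·3 = 9.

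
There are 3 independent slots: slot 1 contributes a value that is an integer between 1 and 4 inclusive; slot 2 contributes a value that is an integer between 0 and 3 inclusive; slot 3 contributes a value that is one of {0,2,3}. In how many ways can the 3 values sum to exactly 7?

The generating function for the choices is (y + y^2 + y^3 + y^4)·(1 + y + y^2 + y^3)·(1 + y^2 + y^3); the count is [y^7].
(y + y^2 + y^3 + y^4) has coefficients 0,1,1,1,1 for degrees 0…4.
(1 + y + y^2 + y^3) has coefficients 1,1,1,1,0,0,0,0 for degrees 0…7.
Finally multiplying by (1 + y^2 + y^3), the product of all factors after the first has coefficients 1,1,2,3,2,2,1,0 for degrees 0…7.
[y^7] = 1·1 + 1·2 + 1·2 + 1·3 = 8.

8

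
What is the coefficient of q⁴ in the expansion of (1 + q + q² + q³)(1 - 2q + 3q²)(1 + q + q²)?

(1 + q + q² + q³) has coefficients 1,1,1,1 for degrees 0…3.
(1 - 2q + 3q²) has coefficients 1,-2,3,0,0 for degrees 0…4.
Finally multiplying by (1 + q + q²), the product of all factors after the first has coefficients 1,-1,2,1,3 for degrees 0…4.
[q⁴] = 1·3 + 1·1 + 1·2 + 1·(-1) = 5.

5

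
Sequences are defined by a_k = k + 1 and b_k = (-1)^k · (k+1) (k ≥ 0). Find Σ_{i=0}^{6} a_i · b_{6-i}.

4

Write out a_i and b_{6-i} for i = 0,…,6 and sum the products.
Σ = 1·7 + 2·(-6) + 3·5 + 4·(-4) + 5·3 + 6·(-2) + 7·1 = 4.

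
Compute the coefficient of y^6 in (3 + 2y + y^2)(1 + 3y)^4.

81

(3 + 2y + y^2) has coefficients 3,2,1 for degrees 0…2.
(1 + 3y)^4 has coefficients 1,12,54,108,81,0,0 for degrees 0…6.
[y^6] = 3·0 + 2·0 + 1·81 = 81.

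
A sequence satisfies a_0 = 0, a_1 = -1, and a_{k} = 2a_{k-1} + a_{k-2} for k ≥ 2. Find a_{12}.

The ordinary generating function has denominator 1 - 2z - z^2.
Iterating the recurrence: a_0,…,a_{12} = 0, -1, -2, -5, -12, -29, -70, -169, -408, -985, -2378, -5741, -13860.

-13860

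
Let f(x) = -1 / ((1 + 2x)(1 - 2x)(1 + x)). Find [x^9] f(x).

341

Partial fractions give a closed form: a_n = (-1)·(-2)^n + (-1/3)·2^n + (1/3)·(-1)^n.
At n = 9: a_9 = 341.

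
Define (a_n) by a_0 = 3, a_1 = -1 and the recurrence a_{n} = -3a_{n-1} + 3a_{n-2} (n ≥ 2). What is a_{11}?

The ordinary generating function has denominator 1 + 3z - 3z^2.
Iterating the recurrence: a_0,…,a_{11} = 3, -1, 12, -39, 153, -576, 2187, -8289, 31428, -119151, 451737, -1712664.

-1712664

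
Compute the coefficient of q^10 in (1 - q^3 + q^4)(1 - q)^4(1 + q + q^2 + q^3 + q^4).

(1 - q^3 + q^4) has coefficients 1,0,0,-1,1 for degrees 0…4.
(1 - q)^4 has coefficients 1,-4,6,-4,1,0,0,0,0,0,0 for degrees 0…10.
Finally multiplying by (1 + q + q^2 + q^3 + q^4), the product of all factors after the first has coefficients 1,-3,3,-1,0,-1,3,-3,1,0,0 for degrees 0…10.
[q^10] = 1·0 − 1·(-3) + 1·3 = 6.

6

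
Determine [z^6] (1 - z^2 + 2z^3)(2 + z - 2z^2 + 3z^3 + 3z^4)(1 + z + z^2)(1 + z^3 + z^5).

(1 - z^2 + 2z^3) has coefficients 1,0,-1,2 for degrees 0…3.
(2 + z - 2z^2 + 3z^3 + 3z^4) has coefficients 2,1,-2,3,3,0,0 for degrees 0…6.
Multiplying by (1 + z + z^2) gives running coefficients 2,3,1,2,4,6,3 for degrees 0…6.
Finally multiplying by (1 + z^3 + z^5), the product of all factors after the first has coefficients 2,3,1,4,7,9,8 for degrees 0…6.
[z^6] = 1·8 − 1·7 + 2·4 = 9.

9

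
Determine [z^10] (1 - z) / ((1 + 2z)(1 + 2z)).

The denominator gives the recurrence a_n = −4a_(n−1) − 4a_(n−2) for n ≥ 2; the numerator fixes a_0 = 1, a_1 = -5.
Iterating: 1, -5, 16, -44, 112, -272, 640, -1472, 3328, -7424, 16384, so a_10 = 16384.

16384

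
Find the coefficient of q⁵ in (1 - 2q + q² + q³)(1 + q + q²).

(1 - 2q + q² + q³) has coefficients 1,-2,1,1 for degrees 0…3.
(1 + q + q²) has coefficients 1,1,1,0,0,0 for degrees 0…5.
[q⁵] = 1·0 − 2·0 + 1·0 + 1·1 = 1.

1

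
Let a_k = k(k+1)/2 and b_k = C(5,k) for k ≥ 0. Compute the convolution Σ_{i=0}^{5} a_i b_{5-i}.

The convolution is the t^5 coefficient of A(t)B(t).
Σ = 0·1 + 1·5 + 3·10 + 6·10 + 10·5 + 15·1 = 160.

160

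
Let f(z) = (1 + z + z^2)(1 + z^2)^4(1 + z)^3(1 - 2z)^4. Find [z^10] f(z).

(1 + z + z^2) has coefficients 1,1,1 for degrees 0…2.
(1 + z^2)^4 has coefficients 1,0,4,0,6,0,4,0,1,0,0 for degrees 0…10.
Multiplying by (1 + z)^3 gives running coefficients 1,3,7,13,18,22,22,18,13,7,3 for degrees 0…10.
Finally multiplying by (1 - 2z)^4, the product of all factors after the first has coefficients 1,-5,7,-3,2,14,-26,2,-19,-17,35 for degrees 0…10.
[z^10] = 1·35 + 1·(-17) + 1·(-19) = -1.

-1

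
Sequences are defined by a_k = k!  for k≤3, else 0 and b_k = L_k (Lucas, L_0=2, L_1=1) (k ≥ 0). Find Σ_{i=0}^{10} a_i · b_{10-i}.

467

This is [x^10] in the product of the two ordinary generating functions.
Σ = 1·123 + 1·76 + 2·47 + 6·29 + 0·18 + 0·11 + 0·7 + 0·4 + 0·3 + 0·1 + 0·2 = 467.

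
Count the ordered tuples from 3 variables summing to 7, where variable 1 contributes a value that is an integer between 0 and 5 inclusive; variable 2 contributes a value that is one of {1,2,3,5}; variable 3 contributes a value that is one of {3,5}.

5

The generating function for the choices is (1 + t + t² + t³ + t⁴ + t⁵)·(t + t² + t³ + t⁵)·(t³ + t⁵); the count is [t⁷].
(1 + t + t² + t³ + t⁴ + t⁵) has coefficients 1,1,1,1,1,1 for degrees 0…5.
(t + t² + t³ + t⁵) has coefficients 0,1,1,1,0,1,0,0 for degrees 0…7.
Finally multiplying by (t³ + t⁵), the product of all factors after the first has coefficients 0,0,0,0,1,1,2,1 for degrees 0…7.
[t⁷] = 1·1 + 1·2 + 1·1 + 1·1 + 1·0 + 1·0 = 5.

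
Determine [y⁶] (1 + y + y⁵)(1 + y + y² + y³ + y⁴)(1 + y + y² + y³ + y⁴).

(1 + y + y⁵) has coefficients 1,1,0,0,0,1 for degrees 0…5.
(1 + y + y² + y³ + y⁴) has coefficients 1,1,1,1,1,0,0 for degrees 0…6.
Finally multiplying by (1 + y + y² + y³ + y⁴), the product of all factors after the first has coefficients 1,2,3,4,5,4,3 for degrees 0…6.
[y⁶] = 1·3 + 1·4 + 1·2 = 9.

9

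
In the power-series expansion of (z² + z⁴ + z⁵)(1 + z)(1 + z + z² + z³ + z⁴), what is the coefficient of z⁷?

(z² + z⁴ + z⁵) has coefficients 0,0,1,0,1,1 for degrees 0…5.
(1 + z) has coefficients 1,1,0,0,0,0,0,0 for degrees 0…7.
Finally multiplying by (1 + z + z² + z³ + z⁴), the product of all factors after the first has coefficients 1,2,2,2,2,1,0,0 for degrees 0…7.
[z⁷] = 1·1 + 1·2 + 1·2 = 5.

5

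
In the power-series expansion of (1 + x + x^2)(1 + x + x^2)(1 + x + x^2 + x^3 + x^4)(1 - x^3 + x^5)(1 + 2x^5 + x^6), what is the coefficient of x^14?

7

(1 + x + x^2) has coefficients 1,1,1 for degrees 0…2.
(1 + x + x^2) has coefficients 1,1,1,0,0,0,0,0,0,0,0,0,0,0,0 for degrees 0…14.
Multiplying by (1 + x + x^2 + x^3 + x^4) gives running coefficients 1,2,3,3,3,2,1,0,0,0,0,0,0,0,0 for degrees 0…14.
Multiplying by (1 - x^3 + x^5) gives running coefficients 1,2,3,2,1,0,0,0,1,2,2,1,0,0,0 for degrees 0…14.
Finally multiplying by (1 + 2x^5 + x^6), the product of all factors after the first has coefficients 1,2,3,2,1,2,5,8,8,6,3,1,0,2,5 for degrees 0…14.
[x^14] = 1·5 + 1·2 + 1·0 = 7.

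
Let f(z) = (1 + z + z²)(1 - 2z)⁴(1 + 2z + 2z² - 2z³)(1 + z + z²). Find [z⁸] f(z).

80

(1 + z + z²) has coefficients 1,1,1 for degrees 0…2.
(1 - 2z)⁴ has coefficients 1,-8,24,-32,16,0,0,0,0 for degrees 0…8.
Multiplying by (1 + 2z + 2z² - 2z³) gives running coefficients 1,-6,10,-2,16,-80,96,-32,0 for degrees 0…8.
Finally multiplying by (1 + z + z²), the product of all factors after the first has coefficients 1,-5,5,2,24,-66,32,-16,64 for degrees 0…8.
[z⁸] = 1·64 + 1·(-16) + 1·32 = 80.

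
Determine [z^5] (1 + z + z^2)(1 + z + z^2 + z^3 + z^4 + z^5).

3

(1 + z + z^2) has coefficients 1,1,1 for degrees 0…2.
(1 + z + z^2 + z^3 + z^4 + z^5) has coefficients 1,1,1,1,1,1 for degrees 0…5.
[z^5] = 1·1 + 1·1 + 1·1 = 3.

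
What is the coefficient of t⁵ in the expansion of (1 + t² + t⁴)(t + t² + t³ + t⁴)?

(1 + t² + t⁴) has coefficients 1,0,1,0,1 for degrees 0…4.
(t + t² + t³ + t⁴) has coefficients 0,1,1,1,1,0 for degrees 0…5.
[t⁵] = 1·0 + 1·1 + 1·1 = 2.

2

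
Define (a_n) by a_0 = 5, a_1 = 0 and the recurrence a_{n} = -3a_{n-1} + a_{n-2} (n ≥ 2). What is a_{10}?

The ordinary generating function has denominator 1 + 3z - z^2.
Iterating the recurrence: a_0,…,a_{10} = 5, 0, 5, -15, 50, -165, 545, -1800, 5945, -19635, 64850.

64850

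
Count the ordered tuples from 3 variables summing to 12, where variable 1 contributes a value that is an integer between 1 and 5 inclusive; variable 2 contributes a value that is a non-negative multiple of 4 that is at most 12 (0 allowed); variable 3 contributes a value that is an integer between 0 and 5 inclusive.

The generating function for the choices is (z + z^2 + z^3 + z^4 + z^5)·(1 + z^4 + z^8 + z^12)·(1 + z + z^2 + z^3 + z^4 + z^5); the count is [z^12].
(z + z^2 + z^3 + z^4 + z^5) has coefficients 0,1,1,1,1,1 for degrees 0…5.
(1 + z^4 + z^8 + z^12) has coefficients 1,0,0,0,1,0,0,0,1,0,0,0,1 for degrees 0…12.
Finally multiplying by (1 + z + z^2 + z^3 + z^4 + z^5), the product of all factors after the first has coefficients 1,1,1,1,2,2,1,1,2,2,1,1,2 for degrees 0…12.
[z^12] = 1·1 + 1·1 + 1·2 + 1·2 + 1·1 = 7.

7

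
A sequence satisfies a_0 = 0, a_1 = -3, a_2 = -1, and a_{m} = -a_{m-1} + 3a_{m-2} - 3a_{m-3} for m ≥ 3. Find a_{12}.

The ordinary generating function has denominator 1 + z - 3z^2 + 3z^3.
Iterating the recurrence: a_0,…,a_{12} = 0, -3, -1, -8, 14, -35, 101, -248, 656, -1703, 4415, -11492, 29846.

29846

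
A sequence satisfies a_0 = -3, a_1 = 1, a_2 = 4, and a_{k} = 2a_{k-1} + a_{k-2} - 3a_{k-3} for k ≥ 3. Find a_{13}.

1721

The ordinary generating function has denominator 1 - 2x - x^2 + 3x^3.
Iterating the recurrence: a_0,…,a_{13} = -3, 1, 4, 18, 37, 80, 143, 255, 413, 652, 952, 1317, 1630, 1721.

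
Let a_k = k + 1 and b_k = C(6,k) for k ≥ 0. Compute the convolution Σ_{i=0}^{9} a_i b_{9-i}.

448

This is [x^9] in the product of the two ordinary generating functions.
Σ = 1·0 + 2·0 + 3·0 + 4·1 + 5·6 + 6·15 + 7·20 + 8·15 + 9·6 + 10·1 = 448.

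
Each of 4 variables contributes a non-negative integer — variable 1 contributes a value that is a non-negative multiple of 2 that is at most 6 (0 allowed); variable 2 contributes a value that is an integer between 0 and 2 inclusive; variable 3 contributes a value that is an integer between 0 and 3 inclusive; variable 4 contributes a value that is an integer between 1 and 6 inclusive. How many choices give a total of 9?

The generating function for the choices is (1 + z^2 + z^4 + z^6)·(1 + z + z^2)·(1 + z + z^2 + z^3)·(z + z^2 + z^3 + z^4 + z^5 + z^6); the count is [z^9].
(1 + z^2 + z^4 + z^6) has coefficients 1,0,1,0,1,0,1 for degrees 0…6.
(1 + z + z^2) has coefficients 1,1,1,0,0,0,0,0,0,0 for degrees 0…9.
Multiplying by (1 + z + z^2 + z^3) gives running coefficients 1,2,3,3,2,1,0,0,0,0 for degrees 0…9.
Finally multiplying by (z + z^2 + z^3 + z^4 + z^5 + z^6), the product of all factors after the first has coefficients 0,1,3,6,9,11,12,11,9,6 for degrees 0…9.
[z^9] = 1·6 + 1·11 + 1·11 + 1·6 = 34.

34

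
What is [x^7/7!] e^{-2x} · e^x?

-1

The EGF product rule gives c_7 = Σ_{k_1+k_2=7} C(7; k_1,k_2) · ∏ g_i(k_i), where e^{-2x} gives (-2)^k; e^x gives (1)^k.
g_1(k) for k = 0…7: 1, -2, 4, -8, 16, -32, 64, -128.
g_2(k) for k = 0…7: 1, 1, 1, 1, 1, 1, 1, 1.
c_7 = Σ_k C(7,k)·g_1(k)·g_2(7−k) = 1·1·1 + 7·(-2)·1 + 21·4·1 + 35·(-8)·1 + 35·16·1 + 21·(-32)·1 + 7·64·1 + 1·(-128)·1 = 1 − 14 + 84 − 280 + 560 − 672 + 448 − 128 = -1.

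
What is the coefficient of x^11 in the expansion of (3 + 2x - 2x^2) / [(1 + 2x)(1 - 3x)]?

The denominator gives the recurrence a_n = a_(n−1) + 6a_(n−2) for n ≥ 3; the numerator fixes a_0 = 3, a_1 = 5, a_2 = 21.
Iterating: 3, 5, 21, 51, 177, 483, 1545, 4443, 13713, 40371, 122649, 364875, so a_11 = 364875.

364875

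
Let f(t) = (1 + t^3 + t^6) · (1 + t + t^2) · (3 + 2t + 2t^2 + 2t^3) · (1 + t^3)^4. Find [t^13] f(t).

111

(1 + t^3 + t^6) has coefficients 1,0,0,1,0,0,1 for degrees 0…6.
(1 + t + t^2) has coefficients 1,1,1,0,0,0,0,0,0,0,0,0,0,0 for degrees 0…13.
Multiplying by (3 + 2t + 2t^2 + 2t^3) gives running coefficients 3,5,7,6,4,2,0,0,0,0,0,0,0,0 for degrees 0…13.
Finally multiplying by (1 + t^3)^4, the product of all factors after the first has coefficients 3,5,7,18,24,30,42,46,50,48,44,40,27,21 for degrees 0…13.
[t^13] = 1·21 + 1·44 + 1·46 = 111.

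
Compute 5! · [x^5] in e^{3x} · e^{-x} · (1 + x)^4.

2512

The EGF product rule gives c_5 = Σ_{k_1+k_2+k_3=5} C(5; k_1,k_2,k_3) · ∏ g_i(k_i), where e^{3x} gives (3)^k; e^{-x} gives (-1)^k; (1+x)^4 gives the falling factorial (4)_k.
g_1(k) for k = 0…5: 1, 3, 9, 27, 81, 243.
g_2(k) for k = 0…5: 1, -1, 1, -1, 1, -1.
g_3(k) for k = 0…5: 1, 4, 12, 24, 24, 0.
First combine the last two factors: h(k) = Σ_j C(k,j)·g_2(j)·g_3(k−j) for k = 0…5: 1, 3, 5, -1, -15, 19.
c_5 = Σ_k C(5,k)·g_1(k)·h(5−k) = 1·1·19 + 5·3·(-15) + 10·9·(-1) + 10·27·5 + 5·81·3 + 1·243·1 = 19 − 225 − 90 + 1350 + 1215 + 243 = 2512.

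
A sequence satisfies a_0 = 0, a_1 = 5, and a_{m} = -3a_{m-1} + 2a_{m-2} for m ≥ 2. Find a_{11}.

1418335

The ordinary generating function has denominator 1 + 3q - 2q^2.
Iterating the recurrence: a_0,…,a_{11} = 0, 5, -15, 55, -195, 695, -2475, 8815, -31395, 111815, -398235, 1418335.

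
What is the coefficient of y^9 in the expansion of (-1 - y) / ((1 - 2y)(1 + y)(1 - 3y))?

-58025

Partial fractions give a closed form: a_n = (2)·2^n + (-3)·3^n.
At n = 9: a_9 = -58025.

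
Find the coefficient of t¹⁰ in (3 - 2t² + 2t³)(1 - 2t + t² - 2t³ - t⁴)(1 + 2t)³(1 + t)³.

-114

(3 - 2t² + 2t³) has coefficients 3,0,-2,2 for degrees 0…3.
(1 - 2t + t² - 2t³ - t⁴) has coefficients 1,-2,1,-2,-1,0,0,0,0,0,0 for degrees 0…10.
Multiplying by (1 + 2t)³ gives running coefficients 1,4,1,-12,-17,-22,-28,-8,0,0,0 for degrees 0…10.
Finally multiplying by (1 + t)³, the product of all factors after the first has coefficients 1,7,16,4,-46,-108,-157,-175,-130,-52,-8 for degrees 0…10.
[t¹⁰] = 3·(-8) − 2·(-130) + 2·(-175) = -114.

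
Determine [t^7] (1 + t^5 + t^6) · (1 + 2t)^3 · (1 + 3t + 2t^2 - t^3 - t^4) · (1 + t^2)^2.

86

(1 + t^5 + t^6) has coefficients 1,0,0,0,0,1,1 for degrees 0…6.
(1 + 2t)^3 has coefficients 1,6,12,8,0,0,0,0 for degrees 0…7.
Multiplying by (1 + 3t + 2t^2 - t^3 - t^4) gives running coefficients 1,9,32,55,41,-2,-20,-8 for degrees 0…7.
Finally multiplying by (1 + t^2)^2, the product of all factors after the first has coefficients 1,9,34,73,106,117,94,43 for degrees 0…7.
[t^7] = 1·43 + 1·34 + 1·9 = 86.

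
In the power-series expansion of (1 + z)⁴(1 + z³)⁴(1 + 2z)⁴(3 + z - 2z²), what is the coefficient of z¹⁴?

(1 + z)⁴ has coefficients 1,4,6,4,1 for degrees 0…4.
(1 + z³)⁴ has coefficients 1,0,0,4,0,0,6,0,0,4,0,0,1,0,0 for degrees 0…14.
Multiplying by (1 + 2z)⁴ gives running coefficients 1,8,24,36,48,96,134,112,144,196,128,96,129,72,24 for degrees 0…14.
Finally multiplying by (3 + z - 2z²), the product of all factors after the first has coefficients 3,25,78,116,132,264,402,278,276,508,292,24,227,153,-114 for degrees 0…14.
[z¹⁴] = 1·(-114) + 4·153 + 6·227 + 4·24 + 1·292 = 2248.

2248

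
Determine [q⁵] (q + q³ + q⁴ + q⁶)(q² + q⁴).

2

(q + q³ + q⁴ + q⁶) has coefficients 0,1,0,1,1,0 for degrees 0…5.
(q² + q⁴) has coefficients 0,0,1,0,1,0 for degrees 0…5.
[q⁵] = 1·1 + 1·1 + 1·0 = 2.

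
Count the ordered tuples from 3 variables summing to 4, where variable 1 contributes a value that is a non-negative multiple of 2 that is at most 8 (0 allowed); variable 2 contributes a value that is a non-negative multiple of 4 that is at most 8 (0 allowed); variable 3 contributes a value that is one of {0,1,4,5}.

The generating function for the choices is (1 + q² + q⁴ + q⁶ + q⁸)·(1 + q⁴ + q⁸)·(1 + q + q⁴ + q⁵); the count is [q⁴].
(1 + q² + q⁴ + q⁶ + q⁸) has coefficients 1,0,1,0,1 for degrees 0…4.
(1 + q⁴ + q⁸) has coefficients 1,0,0,0,1 for degrees 0…4.
Finally multiplying by (1 + q + q⁴ + q⁵), the product of all factors after the first has coefficients 1,1,0,0,2 for degrees 0…4.
[q⁴] = 1·2 + 1·0 + 1·1 = 3.

3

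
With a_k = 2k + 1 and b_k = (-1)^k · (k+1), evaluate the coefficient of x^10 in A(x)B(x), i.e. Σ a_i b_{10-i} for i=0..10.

The convolution is the x^10 coefficient of A(x)B(x).
Σ = 1·11 + 3·(-10) + 5·9 + 7·(-8) + 9·7 + 11·(-6) + 13·5 + 15·(-4) + 17·3 + 19·(-2) + 21·1 = 6.

6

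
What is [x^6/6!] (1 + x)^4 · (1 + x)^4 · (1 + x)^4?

The EGF product rule gives c_6 = Σ_{k_1+k_2+k_3=6} C(6; k_1,k_2,k_3) · ∏ g_i(k_i), where (1+x)^4 gives the falling factorial (4)_k; (1+x)^4 gives the falling factorial (4)_k; (1+x)^4 gives the falling factorial (4)_k.
g_1(k) for k = 0…6: 1, 4, 12, 24, 24, 0, 0.
g_2(k) for k = 0…6: 1, 4, 12, 24, 24, 0, 0.
g_3(k) for k = 0…6: 1, 4, 12, 24, 24, 0, 0.
First combine the last two factors: h(k) = Σ_j C(k,j)·g_2(j)·g_3(k−j) for k = 0…6: 1, 8, 56, 336, 1680, 6720, 20160.
c_6 = Σ_k C(6,k)·g_1(k)·h(6−k) = 1·1·20160 + 6·4·6720 + 15·12·1680 + 20·24·336 + 15·24·56 = 20160 + 161280 + 302400 + 161280 + 20160 = 665280.

665280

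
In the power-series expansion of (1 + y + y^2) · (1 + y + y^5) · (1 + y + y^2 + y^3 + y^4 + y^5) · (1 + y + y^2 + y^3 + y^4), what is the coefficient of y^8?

(1 + y + y^2) has coefficients 1,1,1 for degrees 0…2.
(1 + y + y^5) has coefficients 1,1,0,0,0,1,0,0,0 for degrees 0…8.
Multiplying by (1 + y + y^2 + y^3 + y^4 + y^5) gives running coefficients 1,2,2,2,2,3,2,1,1 for degrees 0…8.
Finally multiplying by (1 + y + y^2 + y^3 + y^4), the product of all factors after the first has coefficients 1,3,5,7,9,11,11,10,9 for degrees 0…8.
[y^8] = 1·9 + 1·10 + 1·11 = 30.

30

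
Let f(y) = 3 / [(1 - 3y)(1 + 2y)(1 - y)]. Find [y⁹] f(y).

52734

The denominator gives the recurrence a_n = 2a_(n−1) + 5a_(n−2) − 6a_(n−3) for n ≥ 3; the numerator fixes a_0 = 3, a_1 = 6, a_2 = 27.
Iterating: 3, 6, 27, 66, 231, 630, 2019, 5802, 17919, 52734, so a_9 = 52734.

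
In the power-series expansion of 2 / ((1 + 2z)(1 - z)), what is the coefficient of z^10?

1366

Partial fractions give a closed form: a_n = (4/3)·(-2)^n + (2/3)·1^n.
At n = 10: a_10 = 1366.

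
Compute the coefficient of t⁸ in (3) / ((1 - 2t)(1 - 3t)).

57513

Partial fractions give a closed form: a_n = (-6)·2^n + (9)·3^n.
At n = 8: a_8 = 57513.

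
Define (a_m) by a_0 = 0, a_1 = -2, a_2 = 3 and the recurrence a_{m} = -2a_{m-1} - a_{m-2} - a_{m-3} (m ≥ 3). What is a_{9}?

-123

The ordinary generating function has denominator 1 + 2y + y^2 + y^3.
Iterating the recurrence: a_0,…,a_{9} = 0, -2, 3, -4, 7, -13, 23, -40, 70, -123.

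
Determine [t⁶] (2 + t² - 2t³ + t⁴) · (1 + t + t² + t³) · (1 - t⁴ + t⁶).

(2 + t² - 2t³ + t⁴) has coefficients 2,0,1,-2,1 for degrees 0…4.
(1 + t + t² + t³) has coefficients 1,1,1,1,0,0,0 for degrees 0…6.
Finally multiplying by (1 - t⁴ + t⁶), the product of all factors after the first has coefficients 1,1,1,1,-1,-1,0 for degrees 0…6.
[t⁶] = 2·0 + 1·(-1) − 2·1 + 1·1 = -2.

-2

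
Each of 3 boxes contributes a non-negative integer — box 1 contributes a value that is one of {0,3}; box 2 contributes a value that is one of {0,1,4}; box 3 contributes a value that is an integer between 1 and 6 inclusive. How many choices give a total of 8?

The generating function for the choices is (1 + y³)·(1 + y + y⁴)·(y + y² + y³ + y⁴ + y⁵ + y⁶); the count is [y⁸].
(1 + y³) has coefficients 1,0,0,1 for degrees 0…3.
(1 + y + y⁴) has coefficients 1,1,0,0,1,0,0,0,0 for degrees 0…8.
Finally multiplying by (y + y² + y³ + y⁴ + y⁵ + y⁶), the product of all factors after the first has coefficients 0,1,2,2,2,3,3,2,1 for degrees 0…8.
[y⁸] = 1·1 + 1·3 = 4.

4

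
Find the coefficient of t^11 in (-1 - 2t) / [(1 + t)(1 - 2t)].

-2731

Partial fractions give a closed form: a_n = (1/3)·(-1)^n + (-4/3)·2^n.
At n = 11: a_11 = -2731.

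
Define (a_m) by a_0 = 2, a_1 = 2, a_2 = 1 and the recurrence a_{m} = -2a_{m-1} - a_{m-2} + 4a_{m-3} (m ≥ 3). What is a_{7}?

-32

The ordinary generating function has denominator 1 + 2z + z^2 - 4z^3.
Iterating the recurrence: a_0,…,a_{7} = 2, 2, 1, 4, -1, 2, 13, -32.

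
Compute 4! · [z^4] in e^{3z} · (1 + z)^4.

The EGF product rule gives c_4 = Σ_{k_1+k_2=4} C(4; k_1,k_2) · ∏ g_i(k_i), where e^{3z} gives (3)^k; (1+z)^4 gives the falling factorial (4)_k.
g_1(k) for k = 0…4: 1, 3, 9, 27, 81.
g_2(k) for k = 0…4: 1, 4, 12, 24, 24.
c_4 = Σ_k C(4,k)·g_1(k)·g_2(4−k) = 1·1·24 + 4·3·24 + 6·9·12 + 4·27·4 + 1·81·1 = 24 + 288 + 648 + 432 + 81 = 1473.

1473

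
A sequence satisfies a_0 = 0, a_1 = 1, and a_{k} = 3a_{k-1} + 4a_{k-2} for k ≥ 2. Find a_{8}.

13107

The ordinary generating function has denominator 1 - 3t - 4t^2.
Iterating the recurrence: a_0,…,a_{8} = 0, 1, 3, 13, 51, 205, 819, 3277, 13107.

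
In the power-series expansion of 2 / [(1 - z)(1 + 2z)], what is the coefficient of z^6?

Partial fractions give a closed form: a_n = (2/3)·1^n + (4/3)·(-2)^n.
At n = 6: a_6 = 86.

86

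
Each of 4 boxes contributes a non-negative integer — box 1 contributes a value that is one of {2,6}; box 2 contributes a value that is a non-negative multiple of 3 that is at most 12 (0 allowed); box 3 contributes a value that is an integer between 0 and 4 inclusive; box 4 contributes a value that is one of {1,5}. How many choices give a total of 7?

4

The generating function for the choices is (t² + t⁶)·(1 + t³ + t⁶ + t⁹ + t¹²)·(1 + t + t² + t³ + t⁴)·(t + t⁵); the count is [t⁷].
(t² + t⁶) has coefficients 0,0,1,0,0,0,1 for degrees 0…6.
(1 + t³ + t⁶ + t⁹ + t¹²) has coefficients 1,0,0,1,0,0,1,0 for degrees 0…7.
Multiplying by (1 + t + t² + t³ + t⁴) gives running coefficients 1,1,1,2,2,1,2,2 for degrees 0…7.
Finally multiplying by (t + t⁵), the product of all factors after the first has coefficients 0,1,1,1,2,3,2,3 for degrees 0…7.
[t⁷] = 1·3 + 1·1 = 4.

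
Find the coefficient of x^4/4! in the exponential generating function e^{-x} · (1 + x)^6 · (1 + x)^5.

The EGF product rule gives c_4 = Σ_{k_1+k_2+k_3=4} C(4; k_1,k_2,k_3) · ∏ g_i(k_i), where e^{-x} gives (-1)^k; (1+x)^6 gives the falling factorial (6)_k; (1+x)^5 gives the falling factorial (5)_k.
g_1(k) for k = 0…4: 1, -1, 1, -1, 1.
g_2(k) for k = 0…4: 1, 6, 30, 120, 360.
g_3(k) for k = 0…4: 1, 5, 20, 60, 120.
First combine the last two factors: h(k) = Σ_j C(k,j)·g_2(j)·g_3(k−j) for k = 0…4: 1, 11, 110, 990, 7920.
c_4 = Σ_k C(4,k)·g_1(k)·h(4−k) = 1·1·7920 + 4·(-1)·990 + 6·1·110 + 4·(-1)·11 + 1·1·1 = 7920 − 3960 + 660 − 44 + 1 = 4577.

4577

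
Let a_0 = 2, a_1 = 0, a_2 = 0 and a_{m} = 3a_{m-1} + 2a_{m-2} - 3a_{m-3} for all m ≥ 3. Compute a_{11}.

-89142

The ordinary generating function has denominator 1 - 3z - 2z^2 + 3z^3.
Iterating the recurrence: a_0,…,a_{11} = 2, 0, 0, -6, -18, -66, -216, -726, -2412, -8040, -26766, -89142.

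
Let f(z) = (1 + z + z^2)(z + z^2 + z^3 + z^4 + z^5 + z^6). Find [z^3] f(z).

(1 + z + z^2) has coefficients 1,1,1 for degrees 0…2.
(z + z^2 + z^3 + z^4 + z^5 + z^6) has coefficients 0,1,1,1 for degrees 0…3.
[z^3] = 1·1 + 1·1 + 1·1 = 3.

3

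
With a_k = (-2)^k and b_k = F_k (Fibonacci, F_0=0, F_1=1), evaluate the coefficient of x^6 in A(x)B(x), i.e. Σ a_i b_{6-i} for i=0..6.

The convolution is the t^6 coefficient of A(t)B(t).
Σ = 1·8 − 2·5 + 4·3 − 8·2 + 16·1 − 32·1 + 64·0 = -22.

-22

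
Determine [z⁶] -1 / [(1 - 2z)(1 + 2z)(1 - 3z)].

-1261

Partial fractions give a closed form: a_n = (1)·2^n + (-1/5)·(-2)^n + (-9/5)·3^n.
At n = 6: a_6 = -1261.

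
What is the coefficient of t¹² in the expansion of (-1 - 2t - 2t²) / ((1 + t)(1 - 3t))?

The denominator gives the recurrence a_n = 2a_(n−1) + 3a_(n−2) for n ≥ 3; the numerator fixes a_0 = -1, a_1 = -4, a_2 = -13.
Iterating: -1, -4, -13, -38, -115, -344, -1033, -3098, -9295, -27884, -83653, -250958, -752875, so a_12 = -752875.

-752875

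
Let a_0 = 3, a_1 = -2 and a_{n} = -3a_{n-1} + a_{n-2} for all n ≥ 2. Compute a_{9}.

The ordinary generating function has denominator 1 + 3x - x^2.
Iterating the recurrence: a_0,…,a_{9} = 3, -2, 9, -29, 96, -317, 1047, -3458, 11421, -37721.

-37721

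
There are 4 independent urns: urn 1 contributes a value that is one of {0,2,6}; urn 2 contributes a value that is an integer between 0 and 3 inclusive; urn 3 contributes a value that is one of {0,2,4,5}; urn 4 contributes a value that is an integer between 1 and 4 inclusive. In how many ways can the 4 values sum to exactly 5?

The generating function for the choices is (1 + z² + z⁶)·(1 + z + z² + z³)·(1 + z² + z⁴ + z⁵)·(z + z² + z³ + z⁴); the count is [z⁵].
(1 + z² + z⁶) has coefficients 1,0,1,0,0,0 for degrees 0…5.
(1 + z + z² + z³) has coefficients 1,1,1,1,0,0 for degrees 0…5.
Multiplying by (1 + z² + z⁴ + z⁵) gives running coefficients 1,1,2,2,2,3 for degrees 0…5.
Finally multiplying by (z + z² + z³ + z⁴), the product of all factors after the first has coefficients 0,1,2,4,6,7 for degrees 0…5.
[z⁵] = 1·7 + 1·4 = 11.

11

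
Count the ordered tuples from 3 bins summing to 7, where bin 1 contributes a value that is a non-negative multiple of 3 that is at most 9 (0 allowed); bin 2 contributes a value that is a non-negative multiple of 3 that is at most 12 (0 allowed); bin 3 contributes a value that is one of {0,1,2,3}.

The generating function for the choices is (1 + q^3 + q^6 + q^9)·(1 + q^3 + q^6 + q^9 + q^12)·(1 + q + q^2 + q^3); the count is [q^7].
(1 + q^3 + q^6 + q^9) has coefficients 1,0,0,1,0,0,1,0 for degrees 0…7.
(1 + q^3 + q^6 + q^9 + q^12) has coefficients 1,0,0,1,0,0,1,0 for degrees 0…7.
Finally multiplying by (1 + q + q^2 + q^3), the product of all factors after the first has coefficients 1,1,1,2,1,1,2,1 for degrees 0…7.
[q^7] = 1·1 + 1·1 + 1·1 = 3.

3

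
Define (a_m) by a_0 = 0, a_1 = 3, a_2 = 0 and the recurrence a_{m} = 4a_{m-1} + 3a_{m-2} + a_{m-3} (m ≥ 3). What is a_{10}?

The ordinary generating function has denominator 1 - 4z - 3z^2 - z^3.
Iterating the recurrence: a_0,…,a_{10} = 0, 3, 0, 9, 39, 183, 858, 4020, 18837, 88266, 413595.

413595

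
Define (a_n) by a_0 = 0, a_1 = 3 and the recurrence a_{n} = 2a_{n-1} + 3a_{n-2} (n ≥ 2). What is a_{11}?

132861

The ordinary generating function has denominator 1 - 2q - 3q^2.
Iterating the recurrence: a_0,…,a_{11} = 0, 3, 6, 21, 60, 183, 546, 1641, 4920, 14763, 44286, 132861.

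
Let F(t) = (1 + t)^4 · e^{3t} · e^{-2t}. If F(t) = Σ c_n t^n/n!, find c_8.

The EGF product rule gives c_8 = Σ_{k_1+k_2+k_3=8} C(8; k_1,k_2,k_3) · ∏ g_i(k_i), where (1+t)^4 gives the falling factorial (4)_k; e^{3t} gives (3)^k; e^{-2t} gives (-2)^k.
g_1(k) for k = 0…8: 1, 4, 12, 24, 24, 0, 0, 0, 0.
g_2(k) for k = 0…8: 1, 3, 9, 27, 81, 243, 729, 2187, 6561.
g_3(k) for k = 0…8: 1, -2, 4, -8, 16, -32, 64, -128, 256.
First combine the last two factors: h(k) = Σ_j C(k,j)·g_2(j)·g_3(k−j) for k = 0…8: 1, 1, 1, 1, 1, 1, 1, 1, 1.
c_8 = Σ_k C(8,k)·g_1(k)·h(8−k) = 1·1·1 + 8·4·1 + 28·12·1 + 56·24·1 + 70·24·1 = 1 + 32 + 336 + 1344 + 1680 = 3393.

3393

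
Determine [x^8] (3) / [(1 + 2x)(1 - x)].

Partial fractions give a closed form: a_n = (2)·(-2)^n + (1)·1^n.
At n = 8: a_8 = 513.

513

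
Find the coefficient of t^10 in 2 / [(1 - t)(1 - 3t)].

Partial fractions give a closed form: a_n = (-1)·1^n + (3)·3^n.
At n = 10: a_10 = 177146.

177146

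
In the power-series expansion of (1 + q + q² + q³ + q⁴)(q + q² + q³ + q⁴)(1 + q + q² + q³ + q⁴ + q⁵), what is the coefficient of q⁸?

17

(1 + q + q² + q³ + q⁴) has coefficients 1,1,1,1,1 for degrees 0…4.
(q + q² + q³ + q⁴) has coefficients 0,1,1,1,1,0,0,0,0 for degrees 0…8.
Finally multiplying by (1 + q + q² + q³ + q⁴ + q⁵), the product of all factors after the first has coefficients 0,1,2,3,4,4,4,3,2 for degrees 0…8.
[q⁸] = 1·2 + 1·3 + 1·4 + 1·4 + 1·4 = 17.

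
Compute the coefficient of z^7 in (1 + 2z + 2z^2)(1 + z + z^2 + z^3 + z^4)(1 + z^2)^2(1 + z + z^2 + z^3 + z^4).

(1 + 2z + 2z^2) has coefficients 1,2,2 for degrees 0…2.
(1 + z + z^2 + z^3 + z^4) has coefficients 1,1,1,1,1,0,0,0 for degrees 0…7.
Multiplying by (1 + z^2)^2 gives running coefficients 1,1,3,3,4,3,3,1 for degrees 0…7.
Finally multiplying by (1 + z + z^2 + z^3 + z^4), the product of all factors after the first has coefficients 1,2,5,8,12,14,16,14 for degrees 0…7.
[z^7] = 1·14 + 2·16 + 2·14 = 74.

74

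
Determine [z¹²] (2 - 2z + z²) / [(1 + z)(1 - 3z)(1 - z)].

Partial fractions give a closed form: a_n = (5/8)·(-1)^n + (13/8)·3^n + (-1/4)·1^n.
At n = 12: a_12 = 863592.

863592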